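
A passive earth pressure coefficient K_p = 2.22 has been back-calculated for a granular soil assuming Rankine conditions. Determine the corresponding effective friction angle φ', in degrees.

K_p = (1+sin φ)/(1−sin φ) ⇒ sin φ = (K_p − 1)/(K_p + 1) = 0.3789.
φ = arcsin(0.3789) = 22.26°.

22.3°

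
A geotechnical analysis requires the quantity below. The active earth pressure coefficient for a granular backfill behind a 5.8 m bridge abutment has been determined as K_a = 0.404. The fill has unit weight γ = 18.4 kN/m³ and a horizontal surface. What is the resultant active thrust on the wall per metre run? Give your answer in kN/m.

125 kN/m

P = ½ K_a γ H² = 0.5 × 0.404 × 18.4 × 5.8² = 125.0 kN/m.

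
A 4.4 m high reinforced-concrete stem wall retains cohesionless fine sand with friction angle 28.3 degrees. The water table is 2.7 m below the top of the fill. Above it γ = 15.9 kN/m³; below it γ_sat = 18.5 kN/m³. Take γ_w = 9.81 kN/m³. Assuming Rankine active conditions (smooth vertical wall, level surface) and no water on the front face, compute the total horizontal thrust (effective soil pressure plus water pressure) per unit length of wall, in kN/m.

K_a = tan²(45° − φ/2) = 0.3568.
γ' = 18.5 − 9.81 = 8.690 kN/m³. Depth below WT = 1.7 m.
σ'_h at WT = K_a γ d_w = 15.32 kPa; at base = 15.32 + K_a γ' × 1.7 = 20.59 kPa.
P₁ (0–2.7 m) = ½×15.32×2.7 = 20.68. P₂ (2.7–4.4 m) = ½(15.32+20.59)×1.7 = 30.52.
P_w = ½ γ_w h₂² = 0.5×9.81×1.7² = 14.18. Total = 20.68+30.52+14.18 = 65.37 kN/m.

65.4 kN/m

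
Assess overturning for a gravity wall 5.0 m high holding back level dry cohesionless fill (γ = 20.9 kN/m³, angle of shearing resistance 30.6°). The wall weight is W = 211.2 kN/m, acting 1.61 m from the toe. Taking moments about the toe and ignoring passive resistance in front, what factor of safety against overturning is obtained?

2.40

K_a = tan²(45° − 30.6°/2) = 0.3253.
P_a = ½K_aγH² = 0.5×0.3253×20.9×5.0² = 85.00 kN/m, acting at H/3 = 1.667 m above the base.
Overturning moment M_o = P_a × H/3 = 85.00 × 1.667 = 141.7.
Resisting moment M_r = W × 1.61 = 211.2 × 1.61 = 340.0.
FS_overturning = M_r/M_o = 340.0/141.7 = 2.400.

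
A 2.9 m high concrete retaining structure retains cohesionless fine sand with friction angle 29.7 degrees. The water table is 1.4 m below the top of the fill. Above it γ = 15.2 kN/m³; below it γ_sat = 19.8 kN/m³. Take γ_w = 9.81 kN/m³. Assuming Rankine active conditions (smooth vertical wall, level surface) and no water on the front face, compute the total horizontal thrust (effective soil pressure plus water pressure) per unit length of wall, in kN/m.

30.6 kN/m

K_a = tan²(45° − φ/2) = 0.3374.
γ' = 19.8 − 9.81 = 9.990 kN/m³. Depth below WT = 1.5 m.
σ'_h at WT = K_a γ d_w = 7.179 kPa; at base = 7.179 + K_a γ' × 1.5 = 12.24 kPa.
P₁ (0–1.4 m) = ½×7.179×1.4 = 5.026. P₂ (1.4–2.9 m) = ½(7.179+12.24)×1.5 = 14.56.
P_w = ½ γ_w h₂² = 0.5×9.81×1.5² = 11.04. Total = 5.026+14.56+11.04 = 30.62 kN/m.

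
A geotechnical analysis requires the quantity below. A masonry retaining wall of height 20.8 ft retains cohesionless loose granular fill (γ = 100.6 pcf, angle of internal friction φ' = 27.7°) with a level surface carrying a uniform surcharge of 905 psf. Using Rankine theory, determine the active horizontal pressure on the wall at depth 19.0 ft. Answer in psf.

1030 psf

K_a = (1 − sin φ)/(1 + sin φ) = 0.3653.
σ_v = γz + q = 100.6 × 19.0 + 905 = 2816 psf.
σ_h = K_a σ_v = 0.3653 × 2816 = 1029 psf.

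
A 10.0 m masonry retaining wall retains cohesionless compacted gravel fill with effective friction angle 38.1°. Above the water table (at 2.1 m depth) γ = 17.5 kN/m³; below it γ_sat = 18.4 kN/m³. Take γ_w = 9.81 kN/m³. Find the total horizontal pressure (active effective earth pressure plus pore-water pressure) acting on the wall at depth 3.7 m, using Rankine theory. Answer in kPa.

27.7 kPa

K_a = (1 − sin φ)/(1 + sin φ) = 0.2368.
γ' = 18.4 − 9.81 = 8.590 kN/m³.
Effective vertical stress at 3.7 m: σ'_v = 17.5×2.1 + 8.590×1.60 = 50.49 kPa.
σ'_h = K_a σ'_v = 0.2368 × 50.49 = 11.96 kPa; u = γ_w × 1.60 = 15.70 kPa.
Total σ_h = 11.96 + 15.70 = 27.65 kPa.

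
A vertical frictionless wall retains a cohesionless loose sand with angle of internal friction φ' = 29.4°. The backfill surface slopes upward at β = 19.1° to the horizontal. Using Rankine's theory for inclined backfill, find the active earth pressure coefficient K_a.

0.417

K_a = cos β · (cos β − √(cos²β − cos²φ)) / (cos β + √(cos²β − cos²φ)).
cos β = 0.9449, cos φ = 0.8712, √(cos²β − cos²φ) = 0.3659.
K_a = 0.9449 × (0.9449 − 0.3659)/(0.9449 + 0.3659) = 0.4174.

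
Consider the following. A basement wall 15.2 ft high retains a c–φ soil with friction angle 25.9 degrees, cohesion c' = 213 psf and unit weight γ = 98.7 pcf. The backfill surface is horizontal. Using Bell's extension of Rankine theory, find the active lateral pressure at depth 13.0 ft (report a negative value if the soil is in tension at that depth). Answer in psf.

236 psf

K_a = (1 − sin φ)/(1 + sin φ) = 0.3920.
σ_a = K_a γ z − 2c√K_a = 0.3920×98.7×13.0 − 2×213×0.6261 = 236.2 psf.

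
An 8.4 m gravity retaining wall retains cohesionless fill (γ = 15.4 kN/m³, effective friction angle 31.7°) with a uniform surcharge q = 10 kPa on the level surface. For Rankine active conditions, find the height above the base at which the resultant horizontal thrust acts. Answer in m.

K_a = 0.3111.
Triangular part P₁ = ½K_aγH² = 169.0 at H/3 = 2.800 m; rectangular part P₂ = K_a q H = 26.13 at H/2 = 4.200 m.
ȳ = (P₁·2.800 + P₂·4.200)/(P₁+P₂) = 2.987 m.

2.99 m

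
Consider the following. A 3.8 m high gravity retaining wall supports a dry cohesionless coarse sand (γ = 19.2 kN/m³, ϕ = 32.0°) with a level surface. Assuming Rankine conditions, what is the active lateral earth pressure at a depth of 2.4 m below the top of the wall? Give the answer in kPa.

14.2 kPa

K_a = (1 − sin φ)/(1 + sin φ) = 0.3073.
σ_h = K_a γ z = 0.3073 × 19.2 × 2.4 = 14.16 kPa.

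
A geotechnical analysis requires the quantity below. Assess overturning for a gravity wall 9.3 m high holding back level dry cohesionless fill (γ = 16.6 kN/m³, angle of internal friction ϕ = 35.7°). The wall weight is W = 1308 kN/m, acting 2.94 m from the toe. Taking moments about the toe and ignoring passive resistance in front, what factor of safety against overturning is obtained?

K_a = tan²(45° − 35.7°/2) = 0.2630.
P_a = ½K_aγH² = 0.5×0.2630×16.6×9.3² = 188.8 kN/m, acting at H/3 = 3.100 m above the base.
Overturning moment M_o = P_a × H/3 = 188.8 × 3.100 = 585.3.
Resisting moment M_r = W × 2.94 = 1308 × 2.94 = 3846.
FS_overturning = M_r/M_o = 3846/585.3 = 6.571.

6.57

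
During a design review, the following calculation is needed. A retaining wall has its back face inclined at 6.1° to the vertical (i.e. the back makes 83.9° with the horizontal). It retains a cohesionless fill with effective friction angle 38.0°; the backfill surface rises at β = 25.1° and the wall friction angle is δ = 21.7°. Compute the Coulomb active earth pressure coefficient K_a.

0.376

K_a = sin²(α+φ) / [sin²α · sin(α−δ) · (1 + √{sin(φ+δ)sin(φ−β) / (sin(α−δ)sin(α+β))})²].
With α = 83.9°, φ = 38.0°, δ = 21.7°, β = 25.1°: K_a = 0.3762.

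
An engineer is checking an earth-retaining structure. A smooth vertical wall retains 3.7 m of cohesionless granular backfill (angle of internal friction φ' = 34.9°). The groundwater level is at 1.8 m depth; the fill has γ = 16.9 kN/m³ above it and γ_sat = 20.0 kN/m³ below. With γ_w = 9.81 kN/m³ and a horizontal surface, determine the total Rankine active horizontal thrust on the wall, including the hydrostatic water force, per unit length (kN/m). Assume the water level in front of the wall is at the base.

45.9 kN/m

K_a = tan²(45° − φ/2) = 0.2721.
γ' = 20.0 − 9.81 = 10.19 kN/m³. Depth below WT = 1.9 m.
σ'_h at WT = K_a γ d_w = 8.279 kPa; at base = 8.279 + K_a γ' × 1.9 = 13.55 kPa.
P₁ (0–1.8 m) = ½×8.279×1.8 = 7.451. P₂ (1.8–3.7 m) = ½(8.279+13.55)×1.9 = 20.74.
P_w = ½ γ_w h₂² = 0.5×9.81×1.9² = 17.71. Total = 7.451+20.74+17.71 = 45.89 kN/m.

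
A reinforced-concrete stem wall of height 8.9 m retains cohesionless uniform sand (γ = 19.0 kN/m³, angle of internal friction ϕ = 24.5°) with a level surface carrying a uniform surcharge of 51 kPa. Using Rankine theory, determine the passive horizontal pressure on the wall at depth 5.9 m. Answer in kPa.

394 kPa

K_p = (1 + sin φ)/(1 − sin φ) = 2.417.
σ_v = γz + q = 19.0 × 5.9 + 51 = 163.1 kPa.
σ_h = K_p σ_v = 2.417 × 163.1 = 394.2 kPa.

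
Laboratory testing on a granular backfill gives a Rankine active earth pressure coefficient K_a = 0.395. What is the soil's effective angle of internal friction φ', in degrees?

25.7°

K_a = tan²(45° − φ/2) ⇒ 45° − φ/2 = arctan(√0.395) = 32.15°.
φ = 2(45° − 32.15°) = 25.70°.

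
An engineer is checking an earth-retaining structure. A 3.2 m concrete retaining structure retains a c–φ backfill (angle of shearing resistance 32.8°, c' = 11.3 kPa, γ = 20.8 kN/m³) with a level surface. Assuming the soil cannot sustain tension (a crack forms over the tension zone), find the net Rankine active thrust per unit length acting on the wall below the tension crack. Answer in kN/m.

4.50 kN/m

K_a = 0.2973; √K_a = 0.5452.
Tension-crack depth z_c = 2c/(γ√K_a) = 2×11.3/(20.8×0.5452) = 1.993 m.
σ_a at base = K_a γ H − 2c√K_a = 0.2973×20.8×3.2 − 2×11.3×0.5452 = 7.464 kPa.
P_a = ½ × 7.464 × (H − z_c) = 0.5×7.464×1.207 = 4.505 kN/m.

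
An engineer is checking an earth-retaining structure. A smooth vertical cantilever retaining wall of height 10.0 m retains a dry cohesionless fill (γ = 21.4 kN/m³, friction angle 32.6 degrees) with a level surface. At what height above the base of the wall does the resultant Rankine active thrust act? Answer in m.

K_a = 0.2997.
The pressure distribution is triangular, so the resultant acts at H/3 above the base = 10.0/3 = 3.333 m.

3.33 m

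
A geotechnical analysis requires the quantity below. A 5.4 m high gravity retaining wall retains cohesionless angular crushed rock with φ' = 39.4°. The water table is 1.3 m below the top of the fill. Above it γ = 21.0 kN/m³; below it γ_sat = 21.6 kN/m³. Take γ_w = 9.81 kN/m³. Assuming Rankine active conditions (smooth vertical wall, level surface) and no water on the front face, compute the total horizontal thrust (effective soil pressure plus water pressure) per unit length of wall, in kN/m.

134 kN/m

K_a = tan²(45° − φ/2) = 0.2234.
γ' = 21.6 − 9.81 = 11.79 kN/m³. Depth below WT = 4.1 m.
σ'_h at WT = K_a γ d_w = 6.100 kPa; at base = 6.100 + K_a γ' × 4.1 = 16.90 kPa.
P₁ (0–1.3 m) = ½×6.100×1.3 = 3.965. P₂ (1.3–5.4 m) = ½(6.100+16.90)×4.1 = 47.15.
P_w = ½ γ_w h₂² = 0.5×9.81×4.1² = 82.45. Total = 3.965+47.15+82.45 = 133.6 kN/m.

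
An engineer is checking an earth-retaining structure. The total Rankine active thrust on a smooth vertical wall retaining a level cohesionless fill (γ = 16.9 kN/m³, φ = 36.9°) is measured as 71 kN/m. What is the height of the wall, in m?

5.80 m

K_a = 0.2497. P_a = ½ K_a γ H² ⇒ H = √(2P_a/(K_a γ)).
H = √(2×71/(0.2497×16.9)) = 5.801 m.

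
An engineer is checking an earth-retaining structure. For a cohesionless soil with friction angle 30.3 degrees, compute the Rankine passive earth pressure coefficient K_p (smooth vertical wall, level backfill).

K_p = (1 + sin φ)/(1 − sin φ) = tan²(45° + 30.3°/2) = 3.037.

3.04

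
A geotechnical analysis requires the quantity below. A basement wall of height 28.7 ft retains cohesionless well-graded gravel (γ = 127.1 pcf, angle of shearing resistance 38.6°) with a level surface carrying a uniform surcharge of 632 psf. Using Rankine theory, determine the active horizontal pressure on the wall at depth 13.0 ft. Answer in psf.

529 psf

K_a = (1 − sin φ)/(1 + sin φ) = 0.2316.
σ_v = γz + q = 127.1 × 13.0 + 632 = 2284 psf.
σ_h = K_a σ_v = 0.2316 × 2284 = 529.1 psf.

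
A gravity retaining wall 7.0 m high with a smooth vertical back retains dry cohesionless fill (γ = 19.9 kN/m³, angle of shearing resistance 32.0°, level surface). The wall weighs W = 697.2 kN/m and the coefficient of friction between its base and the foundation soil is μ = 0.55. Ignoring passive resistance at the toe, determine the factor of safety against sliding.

K_a = tan²(45° − 32.0°/2) = 0.3073.
P_a = ½K_aγH² = 0.5×0.3073×19.9×7.0² = 149.8 kN/m, acting at H/3 = 2.333 m above the base.
FS_sliding = μW / P_a = 0.55×697.2 / 149.8 = 2.560.

2.56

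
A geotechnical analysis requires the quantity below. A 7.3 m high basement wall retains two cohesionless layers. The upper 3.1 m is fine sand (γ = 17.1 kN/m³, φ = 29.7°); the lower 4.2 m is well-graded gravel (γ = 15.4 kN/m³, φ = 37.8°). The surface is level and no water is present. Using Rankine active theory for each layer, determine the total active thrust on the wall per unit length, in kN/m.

K_a1 = tan²(45°−29.7°/2) = 0.3374; K_a2 = tan²(45°−37.8°/2) = 0.2400.
Layer 1: σ at base = K_a1 γ₁ h₁ = 17.88 kPa; P₁ = ½×17.88×3.1 = 27.72.
Layer 2: σ_v at top = γ₁h₁ = 53.01; σ_h top = K_a2×53.01 = 12.72; σ_h base = K_a2×(53.01+15.4×4.2) = 28.25.
P₂ = ½(12.72+28.25)×4.2 = 86.03. Total P_a = 27.72+86.03 = 113.8 kN/m.

114 kN/m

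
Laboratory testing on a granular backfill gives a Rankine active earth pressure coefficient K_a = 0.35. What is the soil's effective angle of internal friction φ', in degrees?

K_a = tan²(45° − φ/2) ⇒ 45° − φ/2 = arctan(√0.35) = 30.61°.
φ = 2(45° − 30.61°) = 28.78°.

28.8°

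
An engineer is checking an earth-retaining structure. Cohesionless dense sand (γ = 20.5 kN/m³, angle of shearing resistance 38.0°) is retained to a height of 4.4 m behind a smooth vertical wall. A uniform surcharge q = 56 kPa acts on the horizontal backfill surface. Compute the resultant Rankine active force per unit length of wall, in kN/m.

K_a = tan²(45° − φ/2) = 0.2379.
Soil triangle: ½ K_a γ H² = 0.5×0.2379×20.5×4.4² = 47.21 kN/m.
Surcharge rectangle: K_a q H = 0.2379×56×4.4 = 58.61 kN/m.
Total = 47.21 + 58.61 = 105.8 kN/m.

106 kN/m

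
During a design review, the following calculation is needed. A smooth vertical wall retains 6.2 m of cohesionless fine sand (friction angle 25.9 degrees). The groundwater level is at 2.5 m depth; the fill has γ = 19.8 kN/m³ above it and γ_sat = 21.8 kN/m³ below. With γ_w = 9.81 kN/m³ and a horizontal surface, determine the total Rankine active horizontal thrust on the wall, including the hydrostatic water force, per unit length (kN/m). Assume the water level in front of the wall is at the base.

195 kN/m

K_a = tan²(45° − φ/2) = 0.3920.
γ' = 21.8 − 9.81 = 11.99 kN/m³. Depth below WT = 3.7 m.
σ'_h at WT = K_a γ d_w = 19.40 kPa; at base = 19.40 + K_a γ' × 3.7 = 36.79 kPa.
P₁ (0–2.5 m) = ½×19.40×2.5 = 24.25. P₂ (2.5–6.2 m) = ½(19.40+36.79)×3.7 = 104.0.
P_w = ½ γ_w h₂² = 0.5×9.81×3.7² = 67.15. Total = 24.25+104.0+67.15 = 195.4 kN/m.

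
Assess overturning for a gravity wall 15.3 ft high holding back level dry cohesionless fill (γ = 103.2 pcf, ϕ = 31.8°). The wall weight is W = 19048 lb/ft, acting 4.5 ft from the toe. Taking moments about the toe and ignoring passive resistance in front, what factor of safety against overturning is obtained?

4.49

K_a = tan²(45° − 31.8°/2) = 0.3098.
P_a = ½K_aγH² = 0.5×0.3098×103.2×15.3² = 3742 lb/ft, acting at H/3 = 5.100 ft above the base.
Overturning moment M_o = P_a × H/3 = 3742 × 5.100 = 19080.
Resisting moment M_r = W × 4.5 = 19048 × 4.5 = 85720.
FS_overturning = M_r/M_o = 85720/19080 = 4.491.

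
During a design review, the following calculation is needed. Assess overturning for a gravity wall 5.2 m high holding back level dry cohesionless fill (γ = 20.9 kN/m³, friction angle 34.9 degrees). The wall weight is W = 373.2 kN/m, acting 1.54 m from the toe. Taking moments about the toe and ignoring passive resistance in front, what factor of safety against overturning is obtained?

K_a = tan²(45° − 34.9°/2) = 0.2721.
P_a = ½K_aγH² = 0.5×0.2721×20.9×5.2² = 76.90 kN/m, acting at H/3 = 1.733 m above the base.
Overturning moment M_o = P_a × H/3 = 76.90 × 1.733 = 133.3.
Resisting moment M_r = W × 1.54 = 373.2 × 1.54 = 574.7.
FS_overturning = M_r/M_o = 574.7/133.3 = 4.312.

4.31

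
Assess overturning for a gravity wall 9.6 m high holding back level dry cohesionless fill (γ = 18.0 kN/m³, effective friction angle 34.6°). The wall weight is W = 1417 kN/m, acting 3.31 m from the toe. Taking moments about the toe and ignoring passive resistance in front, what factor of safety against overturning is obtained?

K_a = tan²(45° − 34.6°/2) = 0.2756.
P_a = ½K_aγH² = 0.5×0.2756×18.0×9.6² = 228.6 kN/m, acting at H/3 = 3.200 m above the base.
Overturning moment M_o = P_a × H/3 = 228.6 × 3.200 = 731.6.
Resisting moment M_r = W × 3.31 = 1417 × 3.31 = 4690.
FS_overturning = M_r/M_o = 4690/731.6 = 6.411.

6.41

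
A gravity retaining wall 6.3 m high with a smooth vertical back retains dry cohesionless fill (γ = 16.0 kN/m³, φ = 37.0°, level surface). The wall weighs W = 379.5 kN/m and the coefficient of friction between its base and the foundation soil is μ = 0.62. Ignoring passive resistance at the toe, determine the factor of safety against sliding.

2.98

K_a = tan²(45° − 37.0°/2) = 0.2486.
P_a = ½K_aγH² = 0.5×0.2486×16.0×6.3² = 78.93 kN/m, acting at H/3 = 2.100 m above the base.
FS_sliding = μW / P_a = 0.62×379.5 / 78.93 = 2.981.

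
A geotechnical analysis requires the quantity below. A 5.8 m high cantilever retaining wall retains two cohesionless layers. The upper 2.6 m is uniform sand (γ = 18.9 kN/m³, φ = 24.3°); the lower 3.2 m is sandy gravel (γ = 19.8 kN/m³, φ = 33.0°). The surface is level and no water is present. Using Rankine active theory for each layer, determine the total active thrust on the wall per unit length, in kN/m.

103 kN/m

K_a1 = tan²(45°−24.3°/2) = 0.4169; K_a2 = tan²(45°−33.0°/2) = 0.2948.
Layer 1: σ at base = K_a1 γ₁ h₁ = 20.49 kPa; P₁ = ½×20.49×2.6 = 26.63.
Layer 2: σ_v at top = γ₁h₁ = 49.14; σ_h top = K_a2×49.14 = 14.49; σ_h base = K_a2×(49.14+19.8×3.2) = 33.17.
P₂ = ½(14.49+33.17)×3.2 = 76.24. Total P_a = 26.63+76.24 = 102.9 kN/m.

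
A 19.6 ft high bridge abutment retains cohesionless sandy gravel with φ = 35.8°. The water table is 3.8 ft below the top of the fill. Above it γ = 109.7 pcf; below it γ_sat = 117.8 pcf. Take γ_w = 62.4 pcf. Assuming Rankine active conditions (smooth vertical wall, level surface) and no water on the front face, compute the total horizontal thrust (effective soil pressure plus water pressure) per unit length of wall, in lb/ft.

11500 lb/ft

K_a = tan²(45° − φ/2) = 0.2619.
γ' = 117.8 − 62.4 = 55.40 pcf. Depth below WT = 15.8 ft.
σ'_h at WT = K_a γ d_w = 109.2 psf; at base = 109.2 + K_a γ' × 15.8 = 338.4 psf.
P₁ (0–3.8 ft) = ½×109.2×3.8 = 207.4. P₂ (3.8–19.6 ft) = ½(109.2+338.4)×15.8 = 3536.
P_w = ½ γ_w h₂² = 0.5×62.4×15.8² = 7789. Total = 207.4+3536+7789 = 11530 lb/ft.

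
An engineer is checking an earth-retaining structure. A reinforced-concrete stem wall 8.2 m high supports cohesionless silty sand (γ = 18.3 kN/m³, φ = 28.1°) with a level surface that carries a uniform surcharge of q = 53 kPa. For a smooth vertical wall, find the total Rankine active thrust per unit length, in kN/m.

K_a = tan²(45° − φ/2) = 0.3596.
Soil triangle: ½ K_a γ H² = 0.5×0.3596×18.3×8.2² = 221.2 kN/m.
Surcharge rectangle: K_a q H = 0.3596×53×8.2 = 156.3 kN/m.
Total = 221.2 + 156.3 = 377.5 kN/m.

378 kN/m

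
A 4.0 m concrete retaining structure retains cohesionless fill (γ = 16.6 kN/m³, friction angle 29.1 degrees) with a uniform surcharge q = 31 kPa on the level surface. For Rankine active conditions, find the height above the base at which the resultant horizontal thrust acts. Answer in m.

1.66 m

K_a = 0.3456.
Triangular part P₁ = ½K_aγH² = 45.89 at H/3 = 1.333 m; rectangular part P₂ = K_a q H = 42.85 at H/2 = 2.000 m.
ȳ = (P₁·1.333 + P₂·2.000)/(P₁+P₂) = 1.655 m.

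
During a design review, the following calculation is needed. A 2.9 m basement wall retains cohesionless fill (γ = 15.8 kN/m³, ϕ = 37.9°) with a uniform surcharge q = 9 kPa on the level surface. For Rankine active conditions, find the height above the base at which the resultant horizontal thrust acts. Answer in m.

1.10 m

K_a = 0.2389.
Triangular part P₁ = ½K_aγH² = 15.87 at H/3 = 0.9667 m; rectangular part P₂ = K_a q H = 6.236 at H/2 = 1.450 m.
ȳ = (P₁·0.9667 + P₂·1.450)/(P₁+P₂) = 1.103 m.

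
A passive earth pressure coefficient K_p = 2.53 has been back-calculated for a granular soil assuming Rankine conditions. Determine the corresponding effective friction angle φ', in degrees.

25.7°

K_p = (1+sin φ)/(1−sin φ) ⇒ sin φ = (K_p − 1)/(K_p + 1) = 0.4334.
φ = arcsin(0.4334) = 25.69°.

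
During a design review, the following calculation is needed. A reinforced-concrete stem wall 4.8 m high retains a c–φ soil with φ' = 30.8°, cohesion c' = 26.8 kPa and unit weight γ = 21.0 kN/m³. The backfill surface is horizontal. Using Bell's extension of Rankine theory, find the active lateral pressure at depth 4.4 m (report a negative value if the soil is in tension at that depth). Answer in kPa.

-0.630 kPa

K_a = (1 − sin φ)/(1 + sin φ) = 0.3227.
σ_a = K_a γ z − 2c√K_a = 0.3227×21.0×4.4 − 2×26.8×0.5681 = -0.6303 kPa.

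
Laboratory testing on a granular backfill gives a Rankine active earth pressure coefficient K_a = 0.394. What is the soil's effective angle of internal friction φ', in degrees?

25.8°

K_a = tan²(45° − φ/2) ⇒ 45° − φ/2 = arctan(√0.394) = 32.12°.
φ = 2(45° − 32.12°) = 25.77°.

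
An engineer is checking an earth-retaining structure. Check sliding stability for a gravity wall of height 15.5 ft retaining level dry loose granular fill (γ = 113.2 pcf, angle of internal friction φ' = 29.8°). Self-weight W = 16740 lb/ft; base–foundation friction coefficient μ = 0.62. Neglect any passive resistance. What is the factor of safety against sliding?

2.27

K_a = tan²(45° − 29.8°/2) = 0.3360.
P_a = ½K_aγH² = 0.5×0.3360×113.2×15.5² = 4569 lb/ft, acting at H/3 = 5.167 ft above the base.
FS_sliding = μW / P_a = 0.62×16740 / 4569 = 2.271.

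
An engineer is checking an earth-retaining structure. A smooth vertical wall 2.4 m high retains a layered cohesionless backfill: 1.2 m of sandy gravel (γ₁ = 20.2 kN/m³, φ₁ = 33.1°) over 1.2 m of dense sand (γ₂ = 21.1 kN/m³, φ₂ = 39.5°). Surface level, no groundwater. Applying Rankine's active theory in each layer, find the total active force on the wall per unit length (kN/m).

14.1 kN/m

K_a1 = tan²(45°−33.1°/2) = 0.2936; K_a2 = tan²(45°−39.5°/2) = 0.2224.
Layer 1: σ at base = K_a1 γ₁ h₁ = 7.116 kPa; P₁ = ½×7.116×1.2 = 4.270.
Layer 2: σ_v at top = γ₁h₁ = 24.24; σ_h top = K_a2×24.24 = 5.392; σ_h base = K_a2×(24.24+21.1×1.2) = 11.02.
P₂ = ½(5.392+11.02)×1.2 = 9.849. Total P_a = 4.270+9.849 = 14.12 kN/m.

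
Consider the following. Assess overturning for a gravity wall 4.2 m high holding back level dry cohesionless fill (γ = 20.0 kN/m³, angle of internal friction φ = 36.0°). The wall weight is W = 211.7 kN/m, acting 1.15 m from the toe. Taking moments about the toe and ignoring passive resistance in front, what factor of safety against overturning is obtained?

K_a = tan²(45° − 36.0°/2) = 0.2596.
P_a = ½K_aγH² = 0.5×0.2596×20.0×4.2² = 45.80 kN/m, acting at H/3 = 1.400 m above the base.
Overturning moment M_o = P_a × H/3 = 45.80 × 1.400 = 64.11.
Resisting moment M_r = W × 1.15 = 211.7 × 1.15 = 243.5.
FS_overturning = M_r/M_o = 243.5/64.11 = 3.797.

3.80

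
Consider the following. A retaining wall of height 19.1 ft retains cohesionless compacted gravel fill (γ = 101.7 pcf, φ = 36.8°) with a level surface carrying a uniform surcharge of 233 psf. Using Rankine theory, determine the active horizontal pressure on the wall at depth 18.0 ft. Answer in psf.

K_a = (1 − sin φ)/(1 + sin φ) = 0.2508.
σ_v = γz + q = 101.7 × 18.0 + 233 = 2064 psf.
σ_h = K_a σ_v = 0.2508 × 2064 = 517.5 psf.

517 psf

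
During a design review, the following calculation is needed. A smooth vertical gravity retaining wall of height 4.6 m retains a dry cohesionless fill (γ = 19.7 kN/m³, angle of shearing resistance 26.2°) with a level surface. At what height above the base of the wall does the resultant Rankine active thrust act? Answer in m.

1.53 m

K_a = 0.3874.
The pressure distribution is triangular, so the resultant acts at H/3 above the base = 4.6/3 = 1.533 m.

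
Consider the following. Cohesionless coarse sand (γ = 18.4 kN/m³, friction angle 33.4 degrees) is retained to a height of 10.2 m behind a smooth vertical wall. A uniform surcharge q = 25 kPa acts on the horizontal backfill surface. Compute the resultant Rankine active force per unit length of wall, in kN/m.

K_a = tan²(45° − φ/2) = 0.2899.
Soil triangle: ½ K_a γ H² = 0.5×0.2899×18.4×10.2² = 277.5 kN/m.
Surcharge rectangle: K_a q H = 0.2899×25×10.2 = 73.93 kN/m.
Total = 277.5 + 73.93 = 351.4 kN/m.

351 kN/m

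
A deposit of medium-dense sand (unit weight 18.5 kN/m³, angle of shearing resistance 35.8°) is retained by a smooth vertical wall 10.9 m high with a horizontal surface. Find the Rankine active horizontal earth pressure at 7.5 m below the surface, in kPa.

K_a = (1 − sin φ)/(1 + sin φ) = 0.2619.
σ_h = K_a γ z = 0.2619 × 18.5 × 7.5 = 36.33 kPa.

36.3 kPa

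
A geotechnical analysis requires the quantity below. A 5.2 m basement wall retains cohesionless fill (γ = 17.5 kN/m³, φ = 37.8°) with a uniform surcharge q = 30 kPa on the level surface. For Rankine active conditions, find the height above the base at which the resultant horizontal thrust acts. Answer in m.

K_a = 0.2400.
Triangular part P₁ = ½K_aγH² = 56.78 at H/3 = 1.733 m; rectangular part P₂ = K_a q H = 37.44 at H/2 = 2.600 m.
ȳ = (P₁·1.733 + P₂·2.600)/(P₁+P₂) = 2.078 m.

2.08 m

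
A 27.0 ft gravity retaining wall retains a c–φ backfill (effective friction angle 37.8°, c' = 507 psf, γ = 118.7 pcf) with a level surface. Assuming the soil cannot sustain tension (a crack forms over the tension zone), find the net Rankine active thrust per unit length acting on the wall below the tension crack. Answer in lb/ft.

1300 lb/ft

K_a = 0.2400; √K_a = 0.4899.
Tension-crack depth z_c = 2c/(γ√K_a) = 2×507/(118.7×0.4899) = 17.44 ft.
σ_a at base = K_a γ H − 2c√K_a = 0.2400×118.7×27.0 − 2×507×0.4899 = 272.4 psf.
P_a = ½ × 272.4 × (H − z_c) = 0.5×272.4×9.562 = 1302 lb/ft.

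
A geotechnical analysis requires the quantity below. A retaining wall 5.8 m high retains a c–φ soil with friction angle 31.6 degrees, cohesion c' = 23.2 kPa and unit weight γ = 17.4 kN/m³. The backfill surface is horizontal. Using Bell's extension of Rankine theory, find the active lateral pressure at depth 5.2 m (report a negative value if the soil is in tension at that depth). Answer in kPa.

K_a = (1 − sin φ)/(1 + sin φ) = 0.3123.
σ_a = K_a γ z − 2c√K_a = 0.3123×17.4×5.2 − 2×23.2×0.5589 = 2.329 kPa.

2.33 kPa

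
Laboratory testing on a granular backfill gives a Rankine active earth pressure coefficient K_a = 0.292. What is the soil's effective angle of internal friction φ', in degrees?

K_a = tan²(45° − φ/2) ⇒ 45° − φ/2 = arctan(√0.292) = 28.39°.
φ = 2(45° − 28.39°) = 33.23°.

33.2°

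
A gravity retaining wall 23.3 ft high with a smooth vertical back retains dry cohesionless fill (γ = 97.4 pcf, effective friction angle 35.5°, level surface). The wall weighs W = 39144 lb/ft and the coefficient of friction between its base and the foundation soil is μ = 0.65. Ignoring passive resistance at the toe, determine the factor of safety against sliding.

3.63

K_a = tan²(45° − 35.5°/2) = 0.2653.
P_a = ½K_aγH² = 0.5×0.2653×97.4×23.3² = 7013 lb/ft, acting at H/3 = 7.767 ft above the base.
FS_sliding = μW / P_a = 0.65×39144 / 7013 = 3.628.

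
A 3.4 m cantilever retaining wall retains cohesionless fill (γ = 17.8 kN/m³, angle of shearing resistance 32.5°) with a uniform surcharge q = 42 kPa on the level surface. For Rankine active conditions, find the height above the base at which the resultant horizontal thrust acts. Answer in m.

K_a = 0.3010.
Triangular part P₁ = ½K_aγH² = 30.97 at H/3 = 1.133 m; rectangular part P₂ = K_a q H = 42.98 at H/2 = 1.700 m.
ȳ = (P₁·1.133 + P₂·1.700)/(P₁+P₂) = 1.463 m.

1.46 m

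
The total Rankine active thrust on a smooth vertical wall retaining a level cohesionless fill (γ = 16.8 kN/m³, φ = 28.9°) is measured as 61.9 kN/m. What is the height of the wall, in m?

K_a = 0.3484. P_a = ½ K_a γ H² ⇒ H = √(2P_a/(K_a γ)).
H = √(2×61.9/(0.3484×16.8)) = 4.599 m.

4.60 m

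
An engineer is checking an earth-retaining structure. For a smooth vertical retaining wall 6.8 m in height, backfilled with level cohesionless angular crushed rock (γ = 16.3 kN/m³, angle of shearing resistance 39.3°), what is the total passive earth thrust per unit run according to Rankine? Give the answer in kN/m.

1680 kN/m

K_p = tan²(45° + φ/2) = 4.455.
P_p = ½ K_p γ H² = 0.5 × 4.455 × 16.3 × 6.8² = 1679 kN/m.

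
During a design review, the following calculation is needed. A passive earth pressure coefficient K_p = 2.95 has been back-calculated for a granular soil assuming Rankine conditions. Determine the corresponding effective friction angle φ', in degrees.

29.6°

K_p = (1+sin φ)/(1−sin φ) ⇒ sin φ = (K_p − 1)/(K_p + 1) = 0.4937.
φ = arcsin(0.4937) = 29.58°.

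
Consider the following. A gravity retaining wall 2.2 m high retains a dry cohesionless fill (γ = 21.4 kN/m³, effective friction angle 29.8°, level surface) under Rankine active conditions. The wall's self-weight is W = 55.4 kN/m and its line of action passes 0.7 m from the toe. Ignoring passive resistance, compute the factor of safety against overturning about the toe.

K_a = tan²(45° − 29.8°/2) = 0.3360.
P_a = ½K_aγH² = 0.5×0.3360×21.4×2.2² = 17.40 kN/m, acting at H/3 = 0.7333 m above the base.
Overturning moment M_o = P_a × H/3 = 17.40 × 0.7333 = 12.76.
Resisting moment M_r = W × 0.7 = 55.4 × 0.7 = 38.78.
FS_overturning = M_r/M_o = 38.78/12.76 = 3.039.

3.04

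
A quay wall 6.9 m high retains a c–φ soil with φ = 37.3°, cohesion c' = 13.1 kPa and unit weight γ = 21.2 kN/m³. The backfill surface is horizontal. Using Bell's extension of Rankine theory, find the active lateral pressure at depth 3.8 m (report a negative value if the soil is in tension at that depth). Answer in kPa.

K_a = (1 − sin φ)/(1 + sin φ) = 0.2453.
σ_a = K_a γ z − 2c√K_a = 0.2453×21.2×3.8 − 2×13.1×0.4953 = 6.787 kPa.

6.79 kPa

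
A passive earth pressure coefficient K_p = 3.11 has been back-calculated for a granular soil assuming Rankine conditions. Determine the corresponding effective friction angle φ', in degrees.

30.9°

K_p = (1+sin φ)/(1−sin φ) ⇒ sin φ = (K_p − 1)/(K_p + 1) = 0.5134.
φ = arcsin(0.5134) = 30.89°.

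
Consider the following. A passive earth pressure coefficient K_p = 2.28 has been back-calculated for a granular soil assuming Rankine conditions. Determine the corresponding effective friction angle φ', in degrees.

K_p = (1+sin φ)/(1−sin φ) ⇒ sin φ = (K_p − 1)/(K_p + 1) = 0.3902.
φ = arcsin(0.3902) = 22.97°.

23.0°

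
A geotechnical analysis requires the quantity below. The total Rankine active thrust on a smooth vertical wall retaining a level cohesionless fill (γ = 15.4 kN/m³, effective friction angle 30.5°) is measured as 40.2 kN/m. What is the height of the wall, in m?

4.00 m

K_a = 0.3267. P_a = ½ K_a γ H² ⇒ H = √(2P_a/(K_a γ)).
H = √(2×40.2/(0.3267×15.4)) = 3.998 m.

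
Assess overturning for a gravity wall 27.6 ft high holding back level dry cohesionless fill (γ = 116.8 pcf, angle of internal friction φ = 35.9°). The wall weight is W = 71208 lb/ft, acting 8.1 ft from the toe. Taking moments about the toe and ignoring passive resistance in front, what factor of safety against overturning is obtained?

5.40

K_a = tan²(45° − 35.9°/2) = 0.2607.
P_a = ½K_aγH² = 0.5×0.2607×116.8×27.6² = 11600 lb/ft, acting at H/3 = 9.200 ft above the base.
Overturning moment M_o = P_a × H/3 = 11600 × 9.200 = 106700.
Resisting moment M_r = W × 8.1 = 71208 × 8.1 = 576800.
FS_overturning = M_r/M_o = 576800/106700 = 5.405.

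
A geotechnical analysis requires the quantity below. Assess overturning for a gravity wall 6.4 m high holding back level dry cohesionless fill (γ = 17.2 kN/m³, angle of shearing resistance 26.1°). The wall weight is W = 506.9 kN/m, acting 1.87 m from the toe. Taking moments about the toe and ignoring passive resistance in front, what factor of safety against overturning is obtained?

K_a = tan²(45° − 26.1°/2) = 0.3889.
P_a = ½K_aγH² = 0.5×0.3889×17.2×6.4² = 137.0 kN/m, acting at H/3 = 2.133 m above the base.
Overturning moment M_o = P_a × H/3 = 137.0 × 2.133 = 292.3.
Resisting moment M_r = W × 1.87 = 506.9 × 1.87 = 947.9.
FS_overturning = M_r/M_o = 947.9/292.3 = 3.243.

3.24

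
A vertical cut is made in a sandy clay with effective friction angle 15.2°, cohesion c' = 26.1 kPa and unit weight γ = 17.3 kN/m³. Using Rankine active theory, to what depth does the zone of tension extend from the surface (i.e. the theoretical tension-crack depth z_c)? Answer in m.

K_a = tan²(45° − 15.2°/2) = 0.5845; √K_a = 0.7646.
The active pressure is zero where K_a γ z = 2c√K_a, so z_c = 2c/(γ√K_a) = 2×26.1/(17.3×0.7646) = 3.947 m.

3.95 m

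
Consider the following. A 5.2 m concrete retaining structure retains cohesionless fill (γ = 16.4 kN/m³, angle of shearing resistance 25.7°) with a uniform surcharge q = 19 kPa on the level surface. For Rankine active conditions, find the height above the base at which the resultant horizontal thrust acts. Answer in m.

2.00 m

K_a = 0.3950.
Triangular part P₁ = ½K_aγH² = 87.59 at H/3 = 1.733 m; rectangular part P₂ = K_a q H = 39.03 at H/2 = 2.600 m.
ȳ = (P₁·1.733 + P₂·2.600)/(P₁+P₂) = 2.000 m.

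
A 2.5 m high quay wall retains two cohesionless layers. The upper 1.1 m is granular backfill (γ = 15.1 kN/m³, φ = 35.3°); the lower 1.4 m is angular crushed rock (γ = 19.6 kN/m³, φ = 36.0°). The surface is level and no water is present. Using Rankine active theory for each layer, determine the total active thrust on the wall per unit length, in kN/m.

13.5 kN/m

K_a1 = tan²(45°−35.3°/2) = 0.2675; K_a2 = tan²(45°−36.0°/2) = 0.2596.
Layer 1: σ at base = K_a1 γ₁ h₁ = 4.444 kPa; P₁ = ½×4.444×1.1 = 2.444.
Layer 2: σ_v at top = γ₁h₁ = 16.61; σ_h top = K_a2×16.61 = 4.312; σ_h base = K_a2×(16.61+19.6×1.4) = 11.44.
P₂ = ½(4.312+11.44)×1.4 = 11.02. Total P_a = 2.444+11.02 = 13.47 kN/m.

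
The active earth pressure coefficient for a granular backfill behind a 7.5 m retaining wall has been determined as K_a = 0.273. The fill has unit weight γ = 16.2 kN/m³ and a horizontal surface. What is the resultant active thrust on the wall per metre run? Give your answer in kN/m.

P = ½ K_a γ H² = 0.5 × 0.273 × 16.2 × 7.5² = 124.4 kN/m.

124 kN/m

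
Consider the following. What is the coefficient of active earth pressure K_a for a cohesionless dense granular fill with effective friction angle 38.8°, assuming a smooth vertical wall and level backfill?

0.230

K_a = (1 − sin φ)/(1 + sin φ) = (1 − sin 38.8°)/(1 + sin 38.8°) = 0.2296.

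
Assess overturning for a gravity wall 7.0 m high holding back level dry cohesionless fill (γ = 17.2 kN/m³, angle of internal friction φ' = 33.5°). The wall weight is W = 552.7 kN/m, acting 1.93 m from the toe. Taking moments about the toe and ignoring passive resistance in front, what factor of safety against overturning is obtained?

K_a = tan²(45° − 33.5°/2) = 0.2887.
P_a = ½K_aγH² = 0.5×0.2887×17.2×7.0² = 121.7 kN/m, acting at H/3 = 2.333 m above the base.
Overturning moment M_o = P_a × H/3 = 121.7 × 2.333 = 283.9.
Resisting moment M_r = W × 1.93 = 552.7 × 1.93 = 1067.
FS_overturning = M_r/M_o = 1067/283.9 = 3.758.

3.76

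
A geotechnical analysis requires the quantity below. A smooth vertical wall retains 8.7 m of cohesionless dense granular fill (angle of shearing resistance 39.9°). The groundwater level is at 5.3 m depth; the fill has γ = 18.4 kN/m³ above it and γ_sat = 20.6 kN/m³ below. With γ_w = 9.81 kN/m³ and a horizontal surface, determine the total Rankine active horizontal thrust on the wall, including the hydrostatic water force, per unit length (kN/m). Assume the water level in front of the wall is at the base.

K_a = tan²(45° − φ/2) = 0.2184.
γ' = 20.6 − 9.81 = 10.79 kN/m³. Depth below WT = 3.4 m.
σ'_h at WT = K_a γ d_w = 21.30 kPa; at base = 21.30 + K_a γ' × 3.4 = 29.32 kPa.
P₁ (0–5.3 m) = ½×21.30×5.3 = 56.45. P₂ (5.3–8.7 m) = ½(21.30+29.32)×3.4 = 86.05.
P_w = ½ γ_w h₂² = 0.5×9.81×3.4² = 56.70. Total = 56.45+86.05+56.70 = 199.2 kN/m.

199 kN/m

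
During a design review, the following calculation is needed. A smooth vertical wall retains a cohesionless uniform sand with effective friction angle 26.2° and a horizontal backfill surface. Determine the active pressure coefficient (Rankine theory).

0.387

K_a = (1 − sin φ)/(1 + sin φ) = (1 − sin 26.2°)/(1 + sin 26.2°) = 0.3874.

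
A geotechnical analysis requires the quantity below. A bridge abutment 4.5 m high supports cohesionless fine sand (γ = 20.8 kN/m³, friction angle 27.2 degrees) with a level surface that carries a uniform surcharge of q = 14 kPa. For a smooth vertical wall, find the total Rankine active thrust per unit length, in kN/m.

K_a = tan²(45° − φ/2) = 0.3726.
Soil triangle: ½ K_a γ H² = 0.5×0.3726×20.8×4.5² = 78.47 kN/m.
Surcharge rectangle: K_a q H = 0.3726×14×4.5 = 23.47 kN/m.
Total = 78.47 + 23.47 = 101.9 kN/m.

102 kN/m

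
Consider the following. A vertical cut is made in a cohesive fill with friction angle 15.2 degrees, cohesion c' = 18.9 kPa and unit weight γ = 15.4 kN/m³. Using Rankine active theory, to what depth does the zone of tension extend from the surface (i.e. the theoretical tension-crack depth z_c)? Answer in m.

3.21 m

K_a = tan²(45° − 15.2°/2) = 0.5845; √K_a = 0.7646.
The active pressure is zero where K_a γ z = 2c√K_a, so z_c = 2c/(γ√K_a) = 2×18.9/(15.4×0.7646) = 3.210 m.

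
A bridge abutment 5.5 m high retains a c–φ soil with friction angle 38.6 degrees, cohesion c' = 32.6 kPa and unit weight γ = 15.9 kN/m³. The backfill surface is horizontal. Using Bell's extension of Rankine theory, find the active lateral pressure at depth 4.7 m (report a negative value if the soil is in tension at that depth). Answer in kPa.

K_a = (1 − sin φ)/(1 + sin φ) = 0.2316.
σ_a = K_a γ z − 2c√K_a = 0.2316×15.9×4.7 − 2×32.6×0.4813 = -14.07 kPa.

-14.1 kPa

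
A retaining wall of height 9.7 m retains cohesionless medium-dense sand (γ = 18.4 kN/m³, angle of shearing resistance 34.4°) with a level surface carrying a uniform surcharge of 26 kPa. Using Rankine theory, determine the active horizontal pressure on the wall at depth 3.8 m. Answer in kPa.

26.7 kPa

K_a = (1 − sin φ)/(1 + sin φ) = 0.2780.
σ_v = γz + q = 18.4 × 3.8 + 26 = 95.92 kPa.
σ_h = K_a σ_v = 0.2780 × 95.92 = 26.66 kPa.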